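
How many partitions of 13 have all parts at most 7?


Using the generating function (1-x)^(-1)(1-x^2)^(-1)...(1-x^7)^(-1),
the coefficient of x^13 counts these restricted partitions.
Result = 82

82


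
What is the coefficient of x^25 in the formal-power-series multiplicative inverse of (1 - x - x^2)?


Let the inverse be f(x) = sum_{k>=0} a_k x^k. From f(x) * (1 - x - x^2) = 1 and matching coefficients:
 x^0: a_0 = 1.
 x^1: a_1 - a_0 = 0, so a_1 = 1.
 x^k (k >= 2): a_k - a_{k-1} - a_{k-2} = 0, i.e. a_k = a_{k-1} + a_{k-2}.
This is the Fibonacci-type recurrence shifted so that a_0 = a_1 = 1.
Iterating: a_0=1, a_1=1, a_2=2, a_3=3, a_4=5, a_5=8, a_6=13, a_7=21, a_8=34, a_9=55, ...
a_25 = 121393.

121393


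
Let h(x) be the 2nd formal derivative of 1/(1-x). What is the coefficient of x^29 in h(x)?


Differentiating 2 times: d^2/dx^2 [1/(1-x)] = 2!/(1-x)^3.
The expansion 1/(1-x)^3 = sum_{k>=0} C(k+2, 2) x^k, so the coefficient of x^n in 2!/(1-x)^3 is 2! * C(n+2, 2).
For n = 29: 2 * C(31, 2) = 2 * 465 = 930

930


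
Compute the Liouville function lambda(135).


The Liouville function is lambda(k) = (-1)^Omega(k), where Omega(k) counts the prime factors of k with multiplicity.
Factoring: 135 = 3 * 3 * 3 * 5, so Omega(135) = 4.
lambda(135) = (-1)^4 = 1.

1


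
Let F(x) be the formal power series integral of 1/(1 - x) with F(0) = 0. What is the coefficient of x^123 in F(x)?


1/(1 - x) = sum_{k>=0} x^k. Integrating termwise and using F(0) = 0 gives
F(x) = sum_{k>=0} x^(k+1) / (k+1) = sum_{m>=1} x^m / m = -ln(1 - x).
So the coefficient of x^123 is 1/123 = 1/123.

1/123


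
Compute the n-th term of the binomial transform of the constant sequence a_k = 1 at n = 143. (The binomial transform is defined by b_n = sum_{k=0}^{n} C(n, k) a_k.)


With a_k = 1 for all k, b_n = sum_{k=0}^{n} C(n, k) = 2^n by the binomial theorem.
For n = 143: 2^143 = 11150372599265311570767859136324180752990208.

11150372599265311570767859136324180752990208


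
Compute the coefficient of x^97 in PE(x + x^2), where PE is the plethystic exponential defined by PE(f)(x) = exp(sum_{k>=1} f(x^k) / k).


With f(x) = x + x^2, the exponent is sum_{k>=1} (x^k + x^(2k)) / k = -ln(1 - x) - ln(1 - x^2). Exponentiating:
PE(x + x^2) = 1 / ((1 - x)(1 - x^2)).
This is the generating function for partitions of n into parts of size 1 or 2. The number of 2's can be any j in 0..48, and the rest are 1's, so
[x^97] = floor(97/2) + 1 = 49.

49


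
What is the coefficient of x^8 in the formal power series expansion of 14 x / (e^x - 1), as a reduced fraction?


The exponential generating function for Bernoulli numbers is
x / (e^x - 1) = sum_{k>=0} B_k x^k / k!.
So the coefficient of x^8 in 14 x / (e^x - 1) is 14 B_8 / 8!.
Computing: B_8 = -1/30, 8! = 40320, giving
14 * -1/30 / 40320 = -1/86400.

-1/86400


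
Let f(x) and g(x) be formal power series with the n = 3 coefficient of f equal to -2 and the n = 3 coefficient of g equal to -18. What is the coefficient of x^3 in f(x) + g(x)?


Addition of formal power series is termwise.
The coefficient of x^3 in f + g = -2 + -18
= -20

-20


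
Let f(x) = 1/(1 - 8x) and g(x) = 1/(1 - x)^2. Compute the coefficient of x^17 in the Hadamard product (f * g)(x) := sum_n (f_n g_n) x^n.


f has coefficients f_k = 8^k. For g = 1/(1 - x)^2 the coefficient is g_k = C(k + 1, 1) = k + 1. The Hadamard coefficient is (f * g)_k = 8^k * (k + 1).
For k = 17: 8^17 * 18 = 2251799813685248 * 18 = 40532396646334464.

40532396646334464


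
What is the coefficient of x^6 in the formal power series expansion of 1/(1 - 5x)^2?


The general identity 1/(1 - c x)^r = sum_{k>=0} c^k C(k + r - 1, r - 1) x^k follows by substituting y = c x into 1/(1 - y)^r = sum_{k>=0} C(k + r - 1, r - 1) y^k.
For c = 5, r = 2, k = 6:
5^6 * C(7, 1) = 15625 * 7 = 109375.

109375


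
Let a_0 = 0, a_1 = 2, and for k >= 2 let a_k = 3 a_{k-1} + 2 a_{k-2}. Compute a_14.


Iterating the recurrence forward:
a_0 = 0
a_1 = 2
a_2 = 3*2 + 2*0 = 6
a_3 = 3*6 + 2*2 = 22
a_4 = 3*22 + 2*6 = 78
a_5 = 3*78 + 2*22 = 278
a_6 = 3*278 + 2*78 = 990
a_7 = 3*990 + 2*278 = 3526
a_8 = 3*3526 + 2*990 = 12558
a_9 = 3*12558 + 2*3526 = 44726
a_10 = 3*44726 + 2*12558 = 159294
a_11 = 3*159294 + 2*44726 = 567334
a_12 = 3*567334 + 2*159294 = 2020590
a_13 = 3*2020590 + 2*567334 = 7196438
a_14 = 3*7196438 + 2*2020590 = 25630494
So a_14 = 25630494.

25630494


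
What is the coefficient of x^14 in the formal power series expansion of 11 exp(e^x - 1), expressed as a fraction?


exp(e^x - 1) is the exponential generating function for the Bell numbers Bell_k: exp(e^x - 1) = sum_{k>=0} Bell_k x^k / k!.
So the coefficient of x^14 in 11 exp(e^x - 1) is 11 Bell_14 / 14!.
Computing: Bell_14 = 190899322 and 14! = 87178291200, giving
11 * 190899322/87178291200 = 95449661/3962649600.

95449661/3962649600


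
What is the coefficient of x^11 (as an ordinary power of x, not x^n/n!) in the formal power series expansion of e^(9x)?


The exponential series is e^y = sum_{k>=0} y^k / k!. Substituting y = 9x gives
e^(9x) = sum_{k>=0} 9^k x^k / k!.
So the coefficient of x^n is a^n/n! with a = 9, n = 11:
9^11 / 11! = 31381059609/39916800 = 387420489/492800

387420489/492800


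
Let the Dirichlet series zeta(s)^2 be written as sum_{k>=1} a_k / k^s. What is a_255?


The Dirichlet convolution of the constant function 1 with itself gives (1 * 1)(k) = sum_{d | k} 1 = d(k), the number of positive divisors of k.
Since zeta(s) = sum_{k>=1} 1/k^s, we have zeta(s)^2 = sum_{k>=1} d(k)/k^s, so a_k = d(k).
For k = 255: the divisors are 1, 3, 5, 15, 17, 51, 85, 255.
Count = 8.

8


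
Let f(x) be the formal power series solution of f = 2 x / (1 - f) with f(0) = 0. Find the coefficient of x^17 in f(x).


Apply Lagrange inversion: f = 2 x * phi(f) with phi(t) = 1/(1 - t), so
[x^n] f = 2^n * (1/n) [t^(n-1)] phi(t)^n = 2^n * (1/n) [t^(n-1)] (1 - t)^(-n) = 2^n * (1/n) C(2n - 2, n - 1) = 2^n * C_{n-1}.
For n = 17: C_16 = C(32, 16) / 17 = 601080390/17 = 35357670.
With the 2^17 = 131072 factor, the coefficient is 131072 * 35357670 = 4634400522240.

4634400522240


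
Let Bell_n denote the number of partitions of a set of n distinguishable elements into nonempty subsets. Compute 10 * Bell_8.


Bell_8 can be computed from the Bell triangle or from Dobinski's identity Bell_n = (1/e) * sum_{k>=0} k^n / k!.
Computing Bell_8 = 4140.
Then 10 * 4140 = 41400.

41400


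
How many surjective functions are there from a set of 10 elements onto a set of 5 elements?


By inclusion-exclusion on which target elements are missed, the number of surjections from an n-set onto a k-set is
surj(n, k) = sum_{j=0}^{k} (-1)^j C(k, j) (k - j)^n.
Equivalently surj(n, k) = k! * S(n, k), where S(n, k) is the Stirling number of the second kind.
For n = 10, k = 5:
S(10, 5) = 42525, so
surj = 5! * 42525 = 120 * 42525 = 5103000.

5103000


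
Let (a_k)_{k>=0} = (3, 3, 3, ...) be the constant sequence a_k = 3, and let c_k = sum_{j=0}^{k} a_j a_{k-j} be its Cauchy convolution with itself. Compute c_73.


Since a_j = 3 for all j >= 0, the convolution sum becomes
c_k = sum_{j=0}^{k} 3 * 3 = 9 * (k + 1).
Equivalently, the generating function of (a_k) is 3/(1 - x) and its square is 9/(1 - x)^2 = sum_{k>=0} 9(k + 1) x^k.
For k = 73: 9 * 74 = 666.

666


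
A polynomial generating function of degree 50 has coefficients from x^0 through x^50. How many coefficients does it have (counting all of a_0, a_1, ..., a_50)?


A polynomial of degree 50 takes the form a_0 + a_1 x + ... + a_50 x^50.
The number of coefficients is 50 + 1 = 51.

51


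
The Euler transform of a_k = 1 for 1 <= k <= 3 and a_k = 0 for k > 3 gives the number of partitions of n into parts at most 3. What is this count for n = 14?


Partitions of 14 into parts at most 3:
Using generating function (1-x)^(-1)(1-x^2)^(-1)(1-x^3)^(-1),
the coefficient of x^14 = 24

24


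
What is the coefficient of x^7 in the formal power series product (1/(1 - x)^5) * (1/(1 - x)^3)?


Combine the factors: (1/(1 - x)^5) * (1/(1 - x)^3) = 1/(1 - x)^8.
Then use 1/(1 - x)^r = sum_{k>=0} C(k + r - 1, r - 1) x^k with r = 8 and k = 7:
C(14, 7) = 3432.

3432


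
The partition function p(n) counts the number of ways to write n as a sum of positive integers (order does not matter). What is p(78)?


Using the generating function prod_{k>=1} 1/(1-x^k), we compute p(78).
By dynamic programming over parts 1 through 78:
p(78) = 12132164

12132164


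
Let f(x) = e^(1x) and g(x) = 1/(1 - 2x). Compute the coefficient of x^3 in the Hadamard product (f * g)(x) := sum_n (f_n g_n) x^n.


Expanding: f_k = 1^k/k! (from e^(1x)) and g_k = 2^k (from 1/(1 - 2x)). So the Hadamard coefficient (f * g)_k = 1^k 2^k / k! = (2)^k / k!.
For k = 3: 2^3/3! = 8/6 = 4/3.

4/3


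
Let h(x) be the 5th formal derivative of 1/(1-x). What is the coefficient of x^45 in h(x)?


Differentiating 5 times: d^5/dx^5 [1/(1-x)] = 5!/(1-x)^6.
The expansion 1/(1-x)^6 = sum_{k>=0} C(k+5, 5) x^k, so the coefficient of x^n in 5!/(1-x)^6 is 5! * C(n+5, 5).
For n = 45: 120 * C(50, 5) = 120 * 2118760 = 254251200

254251200


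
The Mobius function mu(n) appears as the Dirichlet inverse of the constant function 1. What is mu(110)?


110 = 2 * 5 * 11 (all distinct primes).
mu(110) = (-1)^3 = -1

-1


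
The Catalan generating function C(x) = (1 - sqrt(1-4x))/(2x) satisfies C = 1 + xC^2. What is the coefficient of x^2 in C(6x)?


Substituting x -> 6x scales the n-th coefficient by 6^n, so [x^2] C(6x) = 6^2 * C_2.
C_2 = C(2*2, 2)/(3) = 6/3 = 2.
So 6^2 * 2 = 36 * 2 = 72.

72


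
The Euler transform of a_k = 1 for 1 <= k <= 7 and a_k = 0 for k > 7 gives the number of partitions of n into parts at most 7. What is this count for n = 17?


Partitions of 17 into parts at most 7:
Using generating function (1-x)^(-1)(1-x^2)^(-1)...(1-x^7)^(-1),
the coefficient of x^17 = 201

201


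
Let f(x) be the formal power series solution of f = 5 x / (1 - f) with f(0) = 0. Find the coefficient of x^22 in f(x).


Apply Lagrange inversion: f = 5 x * phi(f) with phi(t) = 1/(1 - t), so
[x^n] f = 5^n * (1/n) [t^(n-1)] phi(t)^n = 5^n * (1/n) [t^(n-1)] (1 - t)^(-n) = 5^n * (1/n) C(2n - 2, n - 1) = 5^n * C_{n-1}.
For n = 22: C_21 = C(42, 21) / 22 = 538257874440/22 = 24466267020.
With the 5^22 = 2384185791015625 factor, the coefficient is 2384185791015625 * 24466267020 = 58332126188278198242187500.

58332126188278198242187500


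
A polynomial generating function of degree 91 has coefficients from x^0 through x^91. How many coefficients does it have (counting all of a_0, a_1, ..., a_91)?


A polynomial of degree 91 takes the form a_0 + a_1 x + ... + a_91 x^91.
The number of coefficients is 91 + 1 = 92.

92


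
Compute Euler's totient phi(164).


phi(n) counts integers in [1, n] coprime to n. Using the multiplicative formula phi(n) = n * prod_{p | n} (1 - 1/p):
164 = 2^2 * 41, so
phi(164) = 164 * (1 - 1/2) * (1 - 1/41) = 80.

80


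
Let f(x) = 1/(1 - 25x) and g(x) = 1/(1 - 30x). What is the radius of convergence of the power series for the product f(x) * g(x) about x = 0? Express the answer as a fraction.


The radius of 1/(1 - 25x) is 1/25 (nearest singularity at x = 1/25), and the radius of 1/(1 - 30x) is 1/30.
The product f(x)*g(x) = 1/((1 - 25x)(1 - 30x)) has singularities at both 1/25 and 1/30, so its radius of convergence is the distance to the nearest one:
min(1/25, 1/30) = 1/30.

1/30


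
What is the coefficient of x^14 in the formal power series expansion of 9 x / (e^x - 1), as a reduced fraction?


The exponential generating function for Bernoulli numbers is
x / (e^x - 1) = sum_{k>=0} B_k x^k / k!.
So the coefficient of x^14 in 9 x / (e^x - 1) is 9 B_14 / 14!.
Computing: B_14 = 7/6, 14! = 87178291200, giving
9 * 7/6 / 87178291200 = 1/8302694400.

1/8302694400


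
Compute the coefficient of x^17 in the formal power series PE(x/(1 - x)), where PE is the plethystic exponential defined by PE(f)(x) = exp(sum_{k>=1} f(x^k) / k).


For f(x) = x/(1 - x) we have
sum_{k>=1} f(x^k) / k = sum_{k>=1} (1/k) * x^k / (1 - x^k) = sum_{k, m >= 1} x^(k m) / k,
which after exponentiating simplifies to
PE(x/(1 - x)) = prod_{k>=1} 1 / (1 - x^k).
This is the generating function for the partition function p(n), so the coefficient of x^17 is p(17).
Computing p(17) by dynamic programming over parts 1, 2, ..., 17: p(17) = 297.

297


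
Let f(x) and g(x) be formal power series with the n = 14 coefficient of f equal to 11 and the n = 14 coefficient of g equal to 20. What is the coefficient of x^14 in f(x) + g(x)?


Addition of formal power series is termwise.
The coefficient of x^14 in f + g = 11 + 20
= 31

31


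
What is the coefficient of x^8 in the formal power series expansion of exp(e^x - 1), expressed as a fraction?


exp(e^x - 1) is the exponential generating function for the Bell numbers Bell_k: exp(e^x - 1) = sum_{k>=0} Bell_k x^k / k!.
So the coefficient of x^8 in exp(e^x - 1) is Bell_8 / 8!.
Computing: Bell_8 = 4140 and 8! = 40320, giving
4140/40320 = 23/224.

23/224


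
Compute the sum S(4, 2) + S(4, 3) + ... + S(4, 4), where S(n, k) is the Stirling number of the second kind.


By definition, S(n, k) counts partitions of an n-set into exactly k nonempty blocks.
Computing row n = 4 for k = 2..4:
S(4, k): 7, 6, 1
Sum = 14.

14


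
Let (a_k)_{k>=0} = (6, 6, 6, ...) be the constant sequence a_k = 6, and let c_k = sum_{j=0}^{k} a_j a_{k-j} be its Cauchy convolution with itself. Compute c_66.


Since a_j = 6 for all j >= 0, the convolution sum becomes
c_k = sum_{j=0}^{k} 6 * 6 = 36 * (k + 1).
Equivalently, the generating function of (a_k) is 6/(1 - x) and its square is 36/(1 - x)^2 = sum_{k>=0} 36(k + 1) x^k.
For k = 66: 36 * 67 = 2412.

2412


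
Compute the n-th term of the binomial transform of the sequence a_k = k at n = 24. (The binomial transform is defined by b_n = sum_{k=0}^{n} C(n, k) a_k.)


With a_k = k, b_n = sum_{k=0}^{n} C(n, k) k. Using k * C(n, k) = n * C(n-1, k-1) gives b_n = n * sum_{k>=1} C(n-1, k-1) = n * 2^(n-1).
For n = 24: 24 * 2^23 = 24 * 8388608 = 201326592.

201326592


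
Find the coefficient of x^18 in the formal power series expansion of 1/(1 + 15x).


Write 1/(1 + c x) = 1/(1 - (-c) x) and apply the geometric-series identity
1/(1 - y) = sum_{k>=0} y^k to get 1/(1 + c x) = sum_{k>=0} (-c)^k x^k.
So the coefficient of x^k is (-c)^k = (-1)^k * c^k.
Here c = 15 and k = 18:
(-15)^18 = 1 * 1477891880035400390625 = 1477891880035400390625

1477891880035400390625


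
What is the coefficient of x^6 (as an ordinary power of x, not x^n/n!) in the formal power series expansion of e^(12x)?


The exponential series is e^y = sum_{k>=0} y^k / k!. Substituting y = 12x gives
e^(12x) = sum_{k>=0} 12^k x^k / k!.
So the coefficient of x^n is a^n/n! with a = 12, n = 6:
12^6 / 6! = 2985984/720 = 20736/5

20736/5


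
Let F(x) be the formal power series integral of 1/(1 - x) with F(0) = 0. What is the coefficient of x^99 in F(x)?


1/(1 - x) = sum_{k>=0} x^k. Integrating termwise and using F(0) = 0 gives
F(x) = sum_{k>=0} x^(k+1) / (k+1) = sum_{m>=1} x^m / m = -ln(1 - x).
So the coefficient of x^99 is 1/99 = 1/99.

1/99


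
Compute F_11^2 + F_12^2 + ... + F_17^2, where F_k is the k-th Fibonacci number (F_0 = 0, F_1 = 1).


There is a standard identity sum_{k=0}^{N} F_k^2 = F_N * F_{N+1} (proved inductively from the telescoping relation F_k^2 = F_k F_{k+1} - F_{k-1} F_k). Then
sum_{k=11}^{17} F_k^2 = F_17 F_18 - F_10 F_11.
Computing: F_17 = 1597, F_18 = 2584, F_10 = 55, F_11 = 89.
Sum = 1597 * 2584 - 55 * 89 = 4121753.

4121753


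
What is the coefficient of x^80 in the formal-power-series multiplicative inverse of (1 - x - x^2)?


Let the inverse be f(x) = sum_{k>=0} a_k x^k. From f(x) * (1 - x - x^2) = 1 and matching coefficients:
 x^0: a_0 = 1.
 x^1: a_1 - a_0 = 0, so a_1 = 1.
 x^k (k >= 2): a_k - a_{k-1} - a_{k-2} = 0, i.e. a_k = a_{k-1} + a_{k-2}.
This is the Fibonacci-type recurrence shifted so that a_0 = a_1 = 1.
Iterating: a_0=1, a_1=1, a_2=2, a_3=3, a_4=5, a_5=8, a_6=13, a_7=21, a_8=34, a_9=55, ...
a_80 = 37889062373143906.

37889062373143906


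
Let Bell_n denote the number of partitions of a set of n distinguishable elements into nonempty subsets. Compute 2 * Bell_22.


Bell_22 can be computed from the Bell triangle or from Dobinski's identity Bell_n = (1/e) * sum_{k>=0} k^n / k!.
Computing Bell_22 = 4506715738447323.
Then 2 * 4506715738447323 = 9013431476894646.

9013431476894646


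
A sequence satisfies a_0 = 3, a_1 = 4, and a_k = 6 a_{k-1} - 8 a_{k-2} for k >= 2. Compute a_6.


The characteristic equation is t^2 - 6 t + 8 = 0, with roots r_1 = 4 and r_2 = 2 (so c_1 = r_1 + r_2, c_2 = -r_1 r_2 as required).
One can use the closed form a_n = A r_1^n + B r_2^n, but direct iteration is more reliable:
a_0 = 3, a_1 = 4, a_2 = 0, a_3 = -32, a_4 = -192, a_5 = -896, a_6 = -3840.
So a_6 = -3840.

-3840


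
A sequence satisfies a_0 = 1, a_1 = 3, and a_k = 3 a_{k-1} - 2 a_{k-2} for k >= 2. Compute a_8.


The characteristic equation is t^2 - 3 t + 2 = 0, with roots r_1 = 2 and r_2 = 1 (so c_1 = r_1 + r_2, c_2 = -r_1 r_2 as required).
One can use the closed form a_n = A r_1^n + B r_2^n, but direct iteration is more reliable:
a_0 = 1, a_1 = 3, a_2 = 7, a_3 = 15, a_4 = 31, a_5 = 63, a_6 = 127, a_7 = 255, a_8 = 511.
So a_8 = 511.

511


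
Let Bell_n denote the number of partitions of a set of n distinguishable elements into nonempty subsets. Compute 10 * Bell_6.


Bell_6 can be computed from the Bell triangle or from Dobinski's identity Bell_n = (1/e) * sum_{k>=0} k^n / k!.
Computing Bell_6 = 203.
Then 10 * 203 = 2030.

2030


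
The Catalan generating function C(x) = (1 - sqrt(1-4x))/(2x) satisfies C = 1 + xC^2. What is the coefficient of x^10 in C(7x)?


Substituting x -> 7x scales the n-th coefficient by 7^n, so [x^10] C(7x) = 7^10 * C_10.
C_10 = C(2*10, 10)/(11) = 184756/11 = 16796.
So 7^10 * 16796 = 282475249 * 16796 = 4744454282204.

4744454282204


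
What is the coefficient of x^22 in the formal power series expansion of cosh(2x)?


The Maclaurin series is cosh(t) = sum_{m>=0} t^(2m) / (2m)!, so substituting t = 2x, only even powers of x are nonzero, with coefficient of x^(2m) equal to 2^(2m) / (2m)!.
For x^22 the coefficient is 2^22/22! = 4194304/1124000727777607680000 = 8/2143861251406875.

8/2143861251406875


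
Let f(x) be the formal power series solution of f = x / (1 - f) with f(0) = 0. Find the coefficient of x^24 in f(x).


Apply Lagrange inversion: f = x * phi(f) with phi(t) = 1/(1 - t), so
[x^n] f = (1/n) [t^(n-1)] phi(t)^n = (1/n) [t^(n-1)] (1 - t)^(-n) = (1/n) C(2n - 2, n - 1) = C_{n-1}.
For n = 24: C_23 = C(46, 23) / 24 = 8233430727600/24 = 343059613650 = 343059613650.

343059613650


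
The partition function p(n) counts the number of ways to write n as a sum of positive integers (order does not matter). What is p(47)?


Using the generating function prod_{k>=1} 1/(1-x^k), we compute p(47).
By dynamic programming over parts 1 through 47:
p(47) = 124754

124754


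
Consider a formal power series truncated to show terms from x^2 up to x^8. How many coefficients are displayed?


From x^2 to x^8 inclusive, the count is 8 - 2 + 1 = 7.

7


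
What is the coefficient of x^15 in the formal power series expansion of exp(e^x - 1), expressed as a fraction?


exp(e^x - 1) is the exponential generating function for the Bell numbers Bell_k: exp(e^x - 1) = sum_{k>=0} Bell_k x^k / k!.
So the coefficient of x^15 in exp(e^x - 1) is Bell_15 / 15!.
Computing: Bell_15 = 1382958545 and 15! = 1307674368000, giving
1382958545/1307674368000 = 276591709/261534873600.

276591709/261534873600


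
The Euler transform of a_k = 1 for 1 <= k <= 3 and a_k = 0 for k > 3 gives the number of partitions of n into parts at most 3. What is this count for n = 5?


Partitions of 5 into parts at most 3:
Using generating function (1-x)^(-1)(1-x^2)^(-1)(1-x^3)^(-1),
the coefficient of x^5 = 5

5


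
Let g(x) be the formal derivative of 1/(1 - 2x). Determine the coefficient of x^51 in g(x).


Differentiate termwise: d/dx sum_{k>=0} 2^k x^k = sum_{k>=1} k 2^k x^(k-1) = sum_{j>=0} (j+1) 2^(j+1) x^j.
Equivalently, d/dx [1/(1 - 2x)] = 2/(1 - 2x)^2.
For j = 51: 52 * 2^52 = 52 * 4503599627370496 = 234187180623265792.

234187180623265792


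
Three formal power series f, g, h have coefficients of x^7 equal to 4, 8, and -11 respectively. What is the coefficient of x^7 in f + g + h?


Series addition is componentwise:
4 + 8 + -11
= 1

1


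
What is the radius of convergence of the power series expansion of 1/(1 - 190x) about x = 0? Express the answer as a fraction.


Expanding 1/(1 - 190x) = sum_{k>=0} 190^k x^k, the series converges when |190x| < 1, i.e., |x| < 1/190.
So the radius of convergence is 1/190 = 1/190.

1/190


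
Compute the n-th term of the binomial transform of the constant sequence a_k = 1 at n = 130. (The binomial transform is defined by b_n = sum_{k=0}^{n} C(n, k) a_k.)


With a_k = 1 for all k, b_n = sum_{k=0}^{n} C(n, k) = 2^n by the binomial theorem.
For n = 130: 2^130 = 1361129467683753853853498429727072845824.

1361129467683753853853498429727072845824


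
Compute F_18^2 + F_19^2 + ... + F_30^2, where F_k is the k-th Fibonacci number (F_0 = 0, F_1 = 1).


There is a standard identity sum_{k=0}^{N} F_k^2 = F_N * F_{N+1} (proved inductively from the telescoping relation F_k^2 = F_k F_{k+1} - F_{k-1} F_k). Then
sum_{k=18}^{30} F_k^2 = F_30 F_31 - F_17 F_18.
Computing: F_30 = 832040, F_31 = 1346269, F_17 = 1597, F_18 = 2584.
Sum = 832040 * 1346269 - 1597 * 2584 = 1120145532112.

1120145532112


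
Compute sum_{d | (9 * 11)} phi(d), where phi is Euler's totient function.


First, 9 * 11 = 99. One classical identity is sum_{d | n} phi(d) = n (each k in [1, n] has a unique gcd with n, and among the k's with gcd(k, n) = n/d there are phi(d) of them). So the sum equals 99. We also verify directly:
Divisors of 99: 1, 3, 9, 11, 33, 99.
phi values: 1, 2, 6, 10, 20, 60.
Sum = 99.

99


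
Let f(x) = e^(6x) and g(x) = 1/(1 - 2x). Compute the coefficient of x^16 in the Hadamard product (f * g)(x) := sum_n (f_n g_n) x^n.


Expanding: f_k = 6^k/k! (from e^(6x)) and g_k = 2^k (from 1/(1 - 2x)). So the Hadamard coefficient (f * g)_k = 6^k 2^k / k! = (12)^k / k!.
For k = 16: 12^16/16! = 184884258895036416/20922789888000 = 7739670528/875875.

7739670528/875875


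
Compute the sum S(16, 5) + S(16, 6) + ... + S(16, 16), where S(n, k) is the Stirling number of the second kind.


By definition, S(n, k) counts partitions of an n-set into exactly k nonempty blocks.
Computing row n = 16 for k = 5..16:
S(16, k): 1096190550, 2734926558, 3281882604, 2141764053, 820784250, 193754990, 28936908, 2757118, 165620, 6020, 120, 1
Sum = 10301168792.

10301168792


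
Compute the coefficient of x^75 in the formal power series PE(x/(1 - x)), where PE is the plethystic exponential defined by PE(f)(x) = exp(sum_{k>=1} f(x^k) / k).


For f(x) = x/(1 - x) we have
sum_{k>=1} f(x^k) / k = sum_{k>=1} (1/k) * x^k / (1 - x^k) = sum_{k, m >= 1} x^(k m) / k,
which after exponentiating simplifies to
PE(x/(1 - x)) = prod_{k>=1} 1 / (1 - x^k).
This is the generating function for the partition function p(n), so the coefficient of x^75 is p(75).
Computing p(75) by dynamic programming over parts 1, 2, ..., 75: p(75) = 8118264.

8118264


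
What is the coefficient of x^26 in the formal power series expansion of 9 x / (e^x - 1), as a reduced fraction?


The exponential generating function for Bernoulli numbers is
x / (e^x - 1) = sum_{k>=0} B_k x^k / k!.
So the coefficient of x^26 in 9 x / (e^x - 1) is 9 B_26 / 26!.
Computing: B_26 = 8553103/6, 26! = 403291461126605635584000000, giving
9 * 8553103/6 / 403291461126605635584000000 = 657931/20681613391107981312000000.

657931/20681613391107981312000000


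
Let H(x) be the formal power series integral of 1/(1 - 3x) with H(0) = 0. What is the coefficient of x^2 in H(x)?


1/(1 - 3x) = sum_{k>=0} 3^k x^k. Integrating termwise with H(0) = 0:
H(x) = sum_{k>=0} 3^k x^(k+1) / (k+1) = sum_{m>=1} 3^(m-1) x^m / m.
For m = 2: 3^1/2 = 3/2 = 3/2.

3/2


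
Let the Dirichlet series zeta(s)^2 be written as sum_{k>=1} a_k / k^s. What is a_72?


The Dirichlet convolution of the constant function 1 with itself gives (1 * 1)(k) = sum_{d | k} 1 = d(k), the number of positive divisors of k.
Since zeta(s) = sum_{k>=1} 1/k^s, we have zeta(s)^2 = sum_{k>=1} d(k)/k^s, so a_k = d(k).
For k = 72: the divisors are 1, 2, 3, 4, 6, 8, 9, 12, 18, 24, 36, 72.
Count = 12.

12


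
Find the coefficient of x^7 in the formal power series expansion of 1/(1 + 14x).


Write 1/(1 + c x) = 1/(1 - (-c) x) and apply the geometric-series identity
1/(1 - y) = sum_{k>=0} y^k to get 1/(1 + c x) = sum_{k>=0} (-c)^k x^k.
So the coefficient of x^k is (-c)^k = (-1)^k * c^k.
Here c = 14 and k = 7:
(-14)^7 = -1 * 105413504 = -105413504

-105413504


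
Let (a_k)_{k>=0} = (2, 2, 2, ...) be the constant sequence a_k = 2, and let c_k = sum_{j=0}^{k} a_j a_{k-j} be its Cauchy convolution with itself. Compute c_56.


Since a_j = 2 for all j >= 0, the convolution sum becomes
c_k = sum_{j=0}^{k} 2 * 2 = 4 * (k + 1).
Equivalently, the generating function of (a_k) is 2/(1 - x) and its square is 4/(1 - x)^2 = sum_{k>=0} 4(k + 1) x^k.
For k = 56: 4 * 57 = 228.

228


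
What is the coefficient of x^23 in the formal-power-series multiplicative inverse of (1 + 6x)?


The inverse is 1/(1 + 6x). Apply the geometric identity 1/(1 - y) = sum_{k>=0} y^k with y = -6x:
1/(1 + 6x) = sum_{k>=0} (-6)^k x^k.
So the coefficient of x^23 is (-6)^23 = -789730223053602816.

-789730223053602816


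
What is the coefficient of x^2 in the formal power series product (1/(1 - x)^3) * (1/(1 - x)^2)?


Combine the factors: (1/(1 - x)^3) * (1/(1 - x)^2) = 1/(1 - x)^5.
Then use 1/(1 - x)^r = sum_{k>=0} C(k + r - 1, r - 1) x^k with r = 5 and k = 2:
C(6, 4) = 15.

15


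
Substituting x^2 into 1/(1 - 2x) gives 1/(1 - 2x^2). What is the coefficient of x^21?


Since 1/(1 - 2x^2) only has even powers of x,
the coefficient of x^21 (odd) is 0.

0


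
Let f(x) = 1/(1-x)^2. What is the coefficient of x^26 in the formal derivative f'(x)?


Differentiate: d/dx [ 1/(1-x)^r ] = r / (1-x)^(r+1).
Here r = 2, so f'(x) = 2 / (1-x)^3.
The expansion of 1/(1-x)^(r+1) has coefficient of x^n equal to C(n+r, r).
So the coefficient of x^26 in f'(x) is
2 * C(28, 2) = 2 * 378 = 756

756


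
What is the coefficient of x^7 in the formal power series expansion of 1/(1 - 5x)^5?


The general identity 1/(1 - c x)^r = sum_{k>=0} c^k C(k + r - 1, r - 1) x^k follows by substituting y = c x into 1/(1 - y)^r = sum_{k>=0} C(k + r - 1, r - 1) y^k.
For c = 5, r = 5, k = 7:
5^7 * C(11, 4) = 78125 * 330 = 25781250.

25781250


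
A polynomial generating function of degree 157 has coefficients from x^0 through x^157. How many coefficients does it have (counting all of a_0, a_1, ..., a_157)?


A polynomial of degree 157 takes the form a_0 + a_1 x + ... + a_157 x^157.
The number of coefficients is 157 + 1 = 158.

158


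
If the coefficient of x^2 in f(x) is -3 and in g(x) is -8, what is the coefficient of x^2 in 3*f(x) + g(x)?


Scalar multiplication scales coefficients: 3 * -3 = -9.
Then add the g coefficient: -9 + -8
= -17

-17


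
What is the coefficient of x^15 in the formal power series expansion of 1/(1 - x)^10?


The negative binomial / multiset identity is
1/(1 - x)^r = sum_{k>=0} C(k + r - 1, r - 1) x^k.
Here r = 10 and k = 15, so the coefficient is
C(15 + 9, 9) = C(24, 9)
= 1307504

1307504


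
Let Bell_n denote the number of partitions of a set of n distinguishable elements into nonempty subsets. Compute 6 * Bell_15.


Bell_15 can be computed from the Bell triangle or from Dobinski's identity Bell_n = (1/e) * sum_{k>=0} k^n / k!.
Computing Bell_15 = 1382958545.
Then 6 * 1382958545 = 8297751270.

8297751270


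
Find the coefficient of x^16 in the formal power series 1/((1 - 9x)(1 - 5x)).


By partial fractions or Cauchy convolution:
The coefficient equals sum_{k=0}^{16} 9^k * 5^(16-k).
= 4169104690053361

4169104690053361


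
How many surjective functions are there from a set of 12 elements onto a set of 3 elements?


By inclusion-exclusion on which target elements are missed, the number of surjections from an n-set onto a k-set is
surj(n, k) = sum_{j=0}^{k} (-1)^j C(k, j) (k - j)^n.
Equivalently surj(n, k) = k! * S(n, k), where S(n, k) is the Stirling number of the second kind.
For n = 12, k = 3:
S(12, 3) = 86526, so
surj = 3! * 86526 = 6 * 86526 = 519156.

519156


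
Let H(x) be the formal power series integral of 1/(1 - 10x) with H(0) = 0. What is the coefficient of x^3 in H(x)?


1/(1 - 10x) = sum_{k>=0} 10^k x^k. Integrating termwise with H(0) = 0:
H(x) = sum_{k>=0} 10^k x^(k+1) / (k+1) = sum_{m>=1} 10^(m-1) x^m / m.
For m = 3: 10^2/3 = 100/3 = 100/3.

100/3


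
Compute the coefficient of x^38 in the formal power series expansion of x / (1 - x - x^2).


Let f(x) = sum_{k>=0} a_k x^k. Multiplying f(x) * (1 - x - x^2) = x and matching coefficients gives a_0 = 0, a_1 = 1, and a_k = a_{k-1} + a_{k-2} for k >= 2. These are the Fibonacci numbers F_k.
Iterating from F_0 = 0, F_1 = 1:
F_0=0, F_1=1, F_2=1, F_3=2, F_4=3, F_5=5, F_6=8, F_7=13, F_8=21, F_9=34, ...
F_38 = 39088169.

39088169


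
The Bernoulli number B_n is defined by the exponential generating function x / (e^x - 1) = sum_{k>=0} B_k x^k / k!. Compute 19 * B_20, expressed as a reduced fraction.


Bernoulli numbers can also be computed recursively via B_0 = 1 and sum_{j=0}^{m} C(m+1, j) B_j = 0 for m >= 1. Odd-index Bernoulli numbers vanish for k >= 3.
Computing B_20 = -174611/330, so 19 * B_20 = 19 * -174611/330 = -3317609/330.

-3317609/330


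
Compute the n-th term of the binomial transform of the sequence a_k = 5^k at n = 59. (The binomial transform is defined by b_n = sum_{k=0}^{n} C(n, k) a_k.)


With a_k = 5^k, b_n = sum_{k=0}^{n} C(n, k) 5^k = (1 + 5)^n by the binomial theorem.
For n = 59: (1 + 5)^59 = 6^59 = 8145612996781542914887125378962433977610141696.

8145612996781542914887125378962433977610141696


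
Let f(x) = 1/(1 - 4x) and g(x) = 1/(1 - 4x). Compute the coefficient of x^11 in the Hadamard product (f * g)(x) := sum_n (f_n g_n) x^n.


f has coefficients f_k = 4^k and g has coefficients g_k = 4^k, so the Hadamard product has coefficient (f*g)_k = 4^k * 4^k = 16^k.
For k = 11: 16^11 = 17592186044416.

17592186044416


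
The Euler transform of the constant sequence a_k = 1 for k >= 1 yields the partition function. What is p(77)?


The Euler transform converts the sequence a_k = 1 into the number of integer partitions.
Using the recurrence or dynamic programming:
p(77) = 10619863

10619863


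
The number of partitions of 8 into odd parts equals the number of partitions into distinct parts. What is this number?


Computing partitions of 8 into odd parts (1, 3, 5, ...):
Using the generating function prod_{k>=0} 1/(1-x^(2k+1)),
the count is 6

6


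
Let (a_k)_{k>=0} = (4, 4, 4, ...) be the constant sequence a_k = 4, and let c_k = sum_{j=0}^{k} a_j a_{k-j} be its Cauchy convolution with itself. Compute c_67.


Since a_j = 4 for all j >= 0, the convolution sum becomes
c_k = sum_{j=0}^{k} 4 * 4 = 16 * (k + 1).
Equivalently, the generating function of (a_k) is 4/(1 - x) and its square is 16/(1 - x)^2 = sum_{k>=0} 16(k + 1) x^k.
For k = 67: 16 * 68 = 1088.

1088


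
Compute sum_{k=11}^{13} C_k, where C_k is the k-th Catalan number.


C_11 through C_13: 58786, 208012, 742900
Sum = 58786 + 208012 + 742900
= 1009698

1009698


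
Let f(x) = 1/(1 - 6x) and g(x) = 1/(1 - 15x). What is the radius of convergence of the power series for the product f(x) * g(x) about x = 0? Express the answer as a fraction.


The radius of 1/(1 - 6x) is 1/6 (nearest singularity at x = 1/6), and the radius of 1/(1 - 15x) is 1/15.
The product f(x)*g(x) = 1/((1 - 6x)(1 - 15x)) has singularities at both 1/6 and 1/15, so its radius of convergence is the distance to the nearest one:
min(1/6, 1/15) = 1/15.

1/15


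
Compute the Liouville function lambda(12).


The Liouville function is lambda(k) = (-1)^Omega(k), where Omega(k) counts the prime factors of k with multiplicity.
Factoring: 12 = 2 * 2 * 3, so Omega(12) = 3.
lambda(12) = (-1)^3 = -1.

-1


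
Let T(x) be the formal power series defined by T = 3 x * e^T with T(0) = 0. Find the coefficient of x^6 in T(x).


Apply the Lagrange inversion formula: if T = 3 x * phi(T) with phi(t) = e^t, then
[x^n] T = 3^n * (1/n) [t^(n-1)] phi(t)^n = 3^n * (1/n) [t^(n-1)] e^(n t) = 3^n * (1/n) * n^(n-1) / (n-1)! = 3^n * n^(n-1) / n!.
When c = 1 this is the Cayley count of rooted labeled trees on n vertices, divided by n!.
For n = 6: 3^6 * 6^5 / 6! = 729 * 7776/720 = 39366/5.

39366/5


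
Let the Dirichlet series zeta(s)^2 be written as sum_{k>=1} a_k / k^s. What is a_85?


The Dirichlet convolution of the constant function 1 with itself gives (1 * 1)(k) = sum_{d | k} 1 = d(k), the number of positive divisors of k.
Since zeta(s) = sum_{k>=1} 1/k^s, we have zeta(s)^2 = sum_{k>=1} d(k)/k^s, so a_k = d(k).
For k = 85: the divisors are 1, 5, 17, 85.
Count = 4.

4


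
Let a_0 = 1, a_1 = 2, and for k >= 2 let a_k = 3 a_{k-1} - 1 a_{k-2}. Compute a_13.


Iterating the recurrence forward:
a_0 = 1
a_1 = 2
a_2 = 3*2 - 1*1 = 5
a_3 = 3*5 - 1*2 = 13
a_4 = 3*13 - 1*5 = 34
a_5 = 3*34 - 1*13 = 89
a_6 = 3*89 - 1*34 = 233
a_7 = 3*233 - 1*89 = 610
a_8 = 3*610 - 1*233 = 1597
a_9 = 3*1597 - 1*610 = 4181
a_10 = 3*4181 - 1*1597 = 10946
a_11 = 3*10946 - 1*4181 = 28657
a_12 = 3*28657 - 1*10946 = 75025
a_13 = 3*75025 - 1*28657 = 196418
So a_13 = 196418.

196418


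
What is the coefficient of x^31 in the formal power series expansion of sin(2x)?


The Maclaurin series is sin(t) = sum_{k>=0} (-1)^k t^(2k+1) / (2k+1)!, so substituting t = 2x, only odd powers of x are nonzero, with coefficient of x^(2k+1) equal to (-1)^k 2^(2k+1) / (2k+1)!.
Write 31 = 2*15 + 1, giving the coefficient (-1)^15 * 2^31 / 31! = -2147483648/8222838654177922817725562880000000 = -32/122529844256906551386796875.

-32/122529844256906551386796875


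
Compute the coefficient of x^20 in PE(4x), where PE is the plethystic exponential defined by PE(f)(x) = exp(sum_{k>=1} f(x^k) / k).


With f(x) = 4x, the exponent is sum_{k>=1} 4 x^k / k = 4 * (-ln(1 - x)). Exponentiating:
PE(4x) = exp(-4 ln(1 - x)) = 1/(1 - x)^4.
By the negative binomial expansion, [x^n] 1/(1 - x)^4 = C(n + 3, 3).
For n = 20: C(23, 3) = 1771.

1771


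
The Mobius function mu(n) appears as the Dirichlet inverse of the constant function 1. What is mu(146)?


146 = 2 * 73 (all distinct primes).
mu(146) = (-1)^2 = 1

1


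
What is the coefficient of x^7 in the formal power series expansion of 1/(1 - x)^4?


The expansion 1/(1 - x)^r = sum_{k>=0} C(k + r - 1, r - 1) x^k follows from the multiset / negative-binomial theorem (or from repeated differentiation of the geometric series).
For r = 4 and k = 7:
C(10, 3) = 3628800 / (6 * 5040) = 120.

120


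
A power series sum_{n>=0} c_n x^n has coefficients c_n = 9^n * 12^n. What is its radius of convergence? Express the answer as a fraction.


By the root test (Cauchy-Hadamard), the radius is R = 1 / limsup_n |c_n|^(1/n).
Here |c_n|^(1/n) = (9^n * 12^n)^(1/n) = 9 * 12 = 108 for all n.
So R = 1/108 = 1/108.

1/108


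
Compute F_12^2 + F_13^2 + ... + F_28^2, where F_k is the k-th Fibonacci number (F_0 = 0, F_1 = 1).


There is a standard identity sum_{k=0}^{N} F_k^2 = F_N * F_{N+1} (proved inductively from the telescoping relation F_k^2 = F_k F_{k+1} - F_{k-1} F_k). Then
sum_{k=12}^{28} F_k^2 = F_28 F_29 - F_11 F_12.
Computing: F_28 = 317811, F_29 = 514229, F_11 = 89, F_12 = 144.
Sum = 317811 * 514229 - 89 * 144 = 163427619903.

163427619903


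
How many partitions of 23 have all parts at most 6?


Using the generating function (1-x)^(-1)(1-x^2)^(-1)...(1-x^6)^(-1),
the coefficient of x^23 counts these restricted partitions.
Result = 454

454


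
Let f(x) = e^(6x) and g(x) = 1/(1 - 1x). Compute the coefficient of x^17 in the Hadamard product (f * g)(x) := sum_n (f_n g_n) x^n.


Expanding: f_k = 6^k/k! (from e^(6x)) and g_k = 1^k (from 1/(1 - 1x)). So the Hadamard coefficient (f * g)_k = 6^k 1^k / k! = (6)^k / k!.
For k = 17: 6^17/17! = 16926659444736/355687428096000 = 708588/14889875.

708588/14889875


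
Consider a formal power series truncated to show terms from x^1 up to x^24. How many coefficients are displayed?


From x^1 to x^24 inclusive, the count is 24 - 1 + 1 = 24.

24


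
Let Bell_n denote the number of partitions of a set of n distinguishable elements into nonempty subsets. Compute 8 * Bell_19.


Bell_19 can be computed from the Bell triangle or from Dobinski's identity Bell_n = (1/e) * sum_{k>=0} k^n / k!.
Computing Bell_19 = 5832742205057.
Then 8 * 5832742205057 = 46661937640456.

46661937640456


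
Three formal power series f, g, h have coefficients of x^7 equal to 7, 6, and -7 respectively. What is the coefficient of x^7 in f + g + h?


Series addition is componentwise:
7 + 6 + -7
= 6

6


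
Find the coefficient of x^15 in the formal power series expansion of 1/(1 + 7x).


Write 1/(1 + c x) = 1/(1 - (-c) x) and apply the geometric-series identity
1/(1 - y) = sum_{k>=0} y^k to get 1/(1 + c x) = sum_{k>=0} (-c)^k x^k.
So the coefficient of x^k is (-c)^k = (-1)^k * c^k.
Here c = 7 and k = 15:
(-7)^15 = -1 * 4747561509943 = -4747561509943

-4747561509943


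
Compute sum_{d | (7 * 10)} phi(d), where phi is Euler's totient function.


First, 7 * 10 = 70. One classical identity is sum_{d | n} phi(d) = n (each k in [1, n] has a unique gcd with n, and among the k's with gcd(k, n) = n/d there are phi(d) of them). So the sum equals 70. We also verify directly:
Divisors of 70: 1, 2, 5, 7, 10, 14, 35, 70.
phi values: 1, 1, 4, 6, 4, 6, 24, 24.
Sum = 70.

70


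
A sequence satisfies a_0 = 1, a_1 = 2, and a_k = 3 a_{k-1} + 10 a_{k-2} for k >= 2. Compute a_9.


The characteristic equation is t^2 - 3 t - 10 = 0, with roots r_1 = 5 and r_2 = -2 (so c_1 = r_1 + r_2, c_2 = -r_1 r_2 as required).
One can use the closed form a_n = A r_1^n + B r_2^n, but direct iteration is more reliable:
a_0 = 1, a_1 = 2, a_2 = 16, a_3 = 68, a_4 = 364, a_5 = 1772, a_6 = 8956, a_7 = 44588, a_8 = 223324, a_9 = 1115852.
So a_9 = 1115852.

1115852


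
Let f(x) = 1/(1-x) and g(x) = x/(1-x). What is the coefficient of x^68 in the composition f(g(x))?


First simplify the composition: f(g(x)) = 1/(1 - x/(1-x)) = (1-x)/((1-x) - x) = (1-x)/(1-2x).
Now extract the coefficient. Write (1-x)/(1-2x) = 1/(1-2x) - x/(1-2x).
The coefficient of x^n in 1/(1-2x) is 2^n, and in x/(1-2x) is 2^(n-1) (for n >= 1).
So the coefficient of x^68 is 2^68 - 2^67 = 295147905179352825856 - 147573952589676412928 = 147573952589676412928.

147573952589676412928


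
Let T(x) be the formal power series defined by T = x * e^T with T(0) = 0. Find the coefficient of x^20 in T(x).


Apply the Lagrange inversion formula: if T = x * phi(T) with phi(t) = e^t, then
[x^n] T = (1/n) [t^(n-1)] phi(t)^n = (1/n) [t^(n-1)] e^(n t) = (1/n) * n^(n-1) / (n-1)! = n^(n-1) / n!.
When c = 1 this is the Cayley count of rooted labeled trees on n vertices, divided by n!.
For n = 20: 20^19 / 20! = 5242880000000000000000000/2432902008176640000 = 32000000000000000/14849255421.

32000000000000000/14849255421


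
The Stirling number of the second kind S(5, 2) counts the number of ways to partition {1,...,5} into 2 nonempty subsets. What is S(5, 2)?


Using the explicit formula S(n,k) = (1/k!) sum_{j=0}^{k} (-1)^(k-j) C(k,j) j^n:
S(5, 2) = 15
Equivalently, S(n,k) is n! times the coefficient of x^n in the EGF (e^x - 1)^k / k!.

15


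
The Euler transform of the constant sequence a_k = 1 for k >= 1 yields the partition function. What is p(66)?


The Euler transform converts the sequence a_k = 1 into the number of integer partitions.
Using the recurrence or dynamic programming:
p(66) = 2323520

2323520
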